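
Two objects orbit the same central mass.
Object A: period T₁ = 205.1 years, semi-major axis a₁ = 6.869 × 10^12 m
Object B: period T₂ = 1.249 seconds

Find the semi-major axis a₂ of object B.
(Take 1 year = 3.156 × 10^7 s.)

Convert to SI: T₁ = 205.1 years = 6.47296e+09 s.
Kepler's third law: (T₁/T₂)² = (a₁/a₂)³ ⇒ a₂ = a₁ · (T₂/T₁)^(2/3).
T₂/T₁ = 1.249 / 6.47296e+09 = 1.92957e-10.
a₂ = 6.869e+12 · (1.92957e-10)^(2/3) m ≈ 2.294e+06 m = 2.294 × 10^6 m.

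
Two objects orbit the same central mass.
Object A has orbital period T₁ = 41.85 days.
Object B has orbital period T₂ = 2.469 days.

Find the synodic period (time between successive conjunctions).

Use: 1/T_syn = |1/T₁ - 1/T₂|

Convert to SI: T₁ = 41.85 days = 3.61584e+06 s; T₂ = 2.469 days = 213322 s.
T_syn = |T₁ · T₂ / (T₁ − T₂)|.
T_syn = |3.61584e+06 · 213322 / (3.61584e+06 − 213322)| s ≈ 2.267e+05 s = 2.624 days.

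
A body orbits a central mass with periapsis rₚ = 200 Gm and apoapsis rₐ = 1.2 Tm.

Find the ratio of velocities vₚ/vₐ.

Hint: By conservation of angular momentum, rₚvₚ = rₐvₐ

Convert to SI: rₚ = 200 Gm = 2e+11 m; rₐ = 1.2 Tm = 1.2e+12 m.
Conservation of angular momentum gives rₚvₚ = rₐvₐ, so vₚ/vₐ = rₐ/rₚ.
vₚ/vₐ = 1.2e+12 / 2e+11 ≈ 6.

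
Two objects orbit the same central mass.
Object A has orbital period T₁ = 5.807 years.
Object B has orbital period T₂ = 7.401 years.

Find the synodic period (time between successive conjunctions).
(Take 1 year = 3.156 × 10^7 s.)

Convert to SI: T₁ = 5.807 years = 1.83269e+08 s; T₂ = 7.401 years = 2.33576e+08 s.
T_syn = |T₁ · T₂ / (T₁ − T₂)|.
T_syn = |1.83269e+08 · 2.33576e+08 / (1.83269e+08 − 2.33576e+08)| s ≈ 8.509e+08 s = 26.96 years.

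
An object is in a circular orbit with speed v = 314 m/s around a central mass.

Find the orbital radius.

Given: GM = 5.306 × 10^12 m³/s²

For a circular orbit, v² = GM / r, so r = GM / v².
r = 5.306e+12 / (314)² m ≈ 5.382e+07 m = 53.82 Mm.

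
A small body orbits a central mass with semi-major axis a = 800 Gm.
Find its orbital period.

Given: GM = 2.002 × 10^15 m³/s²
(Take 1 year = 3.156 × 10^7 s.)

Convert to SI: a = 800 Gm = 8e+11 m.
Kepler's third law: T = 2π √(a³ / GM).
Substituting a = 8e+11 m and GM = 2.002e+15 m³/s²:
T = 2π √((8e+11)³ / 2.002e+15) s
T ≈ 1.005e+11 s = 3184 years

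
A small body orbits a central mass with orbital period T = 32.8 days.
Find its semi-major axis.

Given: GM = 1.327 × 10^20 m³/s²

Convert to SI: T = 32.8 days = 2.83392e+06 s.
Invert Kepler's third law: a = (GM · T² / (4π²))^(1/3).
Substituting T = 2.83392e+06 s and GM = 1.327e+20 m³/s²:
a = (1.327e+20 · (2.83392e+06)² / (4π²))^(1/3) m
a ≈ 3e+10 m = 30 Gm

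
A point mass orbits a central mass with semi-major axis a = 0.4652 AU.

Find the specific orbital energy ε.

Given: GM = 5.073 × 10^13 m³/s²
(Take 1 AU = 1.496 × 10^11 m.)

Convert to SI: a = 0.4652 AU = 6.95939e+10 m.
ε = −GM / (2a).
ε = −5.073e+13 / (2 · 6.95939e+10) J/kg ≈ -364.5 J/kg = -364.5 J/kg.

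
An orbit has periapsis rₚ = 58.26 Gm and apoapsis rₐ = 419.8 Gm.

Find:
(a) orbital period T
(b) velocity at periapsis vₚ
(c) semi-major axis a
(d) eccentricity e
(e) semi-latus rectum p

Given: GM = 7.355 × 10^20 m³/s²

Convert to SI: rₚ = 58.26 Gm = 5.826e+10 m; rₐ = 419.8 Gm = 4.198e+11 m.
(a) With a = (rₚ + rₐ)/2 = 2.3903e+11 m, T = 2π √(a³/GM) = 2π √((2.3903e+11)³/7.355e+20) s ≈ 2.707e+07 s
(b) With a = (rₚ + rₐ)/2 = 2.3903e+11 m, vₚ = √(GM (2/rₚ − 1/a)) = √(7.355e+20 · (2/5.826e+10 − 1/2.3903e+11)) m/s ≈ 1.489e+05 m/s
(c) a = (rₚ + rₐ)/2 = (5.826e+10 + 4.198e+11)/2 ≈ 2.39e+11 m
(d) e = (rₐ − rₚ)/(rₐ + rₚ) = (4.198e+11 − 5.826e+10)/(4.198e+11 + 5.826e+10) ≈ 0.7563
(e) From a = (rₚ + rₐ)/2 = 2.3903e+11 m and e = (rₐ − rₚ)/(rₐ + rₚ) = 0.756265, p = a(1 − e²) = 2.3903e+11 · (1 − (0.756265)²) ≈ 1.023e+11 m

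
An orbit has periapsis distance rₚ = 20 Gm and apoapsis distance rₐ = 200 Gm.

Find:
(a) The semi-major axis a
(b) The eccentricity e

Convert to SI: rₚ = 20 Gm = 2e+10 m; rₐ = 200 Gm = 2e+11 m.
(a) a = (rₚ + rₐ) / 2 = (2e+10 + 2e+11) / 2 ≈ 1.1e+11 m = 110 Gm.
(b) e = (rₐ − rₚ) / (rₐ + rₚ) = (2e+11 − 2e+10) / (2e+11 + 2e+10) ≈ 0.8182.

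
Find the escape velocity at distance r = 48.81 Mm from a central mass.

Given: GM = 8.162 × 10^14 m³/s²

Convert to SI: r = 48.81 Mm = 4.881e+07 m.
Escape velocity comes from setting total energy to zero: ½v² − GM/r = 0 ⇒ v_esc = √(2GM / r).
v_esc = √(2 · 8.162e+14 / 4.881e+07) m/s ≈ 5783 m/s = 5.783 km/s.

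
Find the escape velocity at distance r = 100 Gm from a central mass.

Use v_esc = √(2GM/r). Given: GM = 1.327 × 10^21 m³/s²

Convert to SI: r = 100 Gm = 1e+11 m.
Escape velocity comes from setting total energy to zero: ½v² − GM/r = 0 ⇒ v_esc = √(2GM / r).
v_esc = √(2 · 1.327e+21 / 1e+11) m/s ≈ 1.629e+05 m/s = 162.9 km/s.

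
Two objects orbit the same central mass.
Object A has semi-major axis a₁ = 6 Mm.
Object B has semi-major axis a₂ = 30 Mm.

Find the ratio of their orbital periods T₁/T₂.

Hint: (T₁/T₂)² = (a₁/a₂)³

Convert to SI: a₁ = 6 Mm = 6e+06 m; a₂ = 30 Mm = 3e+07 m.
From Kepler's third law, (T₁/T₂)² = (a₁/a₂)³, so T₁/T₂ = (a₁/a₂)^(3/2).
a₁/a₂ = 6e+06 / 3e+07 = 0.2.
T₁/T₂ = (0.2)^(3/2) ≈ 0.08944.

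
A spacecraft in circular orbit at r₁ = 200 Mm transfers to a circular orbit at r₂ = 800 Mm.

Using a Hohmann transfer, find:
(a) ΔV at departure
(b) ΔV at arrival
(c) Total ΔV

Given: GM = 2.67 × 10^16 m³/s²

Convert to SI: r₁ = 200 Mm = 2e+08 m; r₂ = 800 Mm = 8e+08 m.
Transfer semi-major axis: a_t = (r₁ + r₂)/2 = (2e+08 + 8e+08)/2 = 5e+08 m.
Circular speeds: v₁ = √(GM/r₁) = 11554.2 m/s, v₂ = √(GM/r₂) = 5777.11 m/s.
Transfer speeds (vis-viva v² = GM(2/r − 1/a_t)): v₁ᵗ = 14615.1 m/s, v₂ᵗ = 3653.77 m/s.
(a) ΔV₁ = |v₁ᵗ − v₁| ≈ 3061 m/s = 3.061 km/s.
(b) ΔV₂ = |v₂ − v₂ᵗ| ≈ 2123 m/s = 2.123 km/s.
(c) ΔV_total = ΔV₁ + ΔV₂ ≈ 5184 m/s = 5.184 km/s.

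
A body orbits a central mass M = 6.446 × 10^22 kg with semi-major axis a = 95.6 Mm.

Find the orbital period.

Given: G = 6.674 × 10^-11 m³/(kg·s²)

Convert to SI: a = 95.6 Mm = 9.56e+07 m.
GM = G · M = 6.674e-11 · 6.446e+22 = 4.30206e+12 m³/s².
Kepler's third law: T = 2π √(a³ / GM).
Substituting a = 9.56e+07 m and GM = 4.30206e+12 m³/s²:
T = 2π √((9.56e+07)³ / 4.30206e+12) s
T ≈ 2.832e+06 s = 32.77 days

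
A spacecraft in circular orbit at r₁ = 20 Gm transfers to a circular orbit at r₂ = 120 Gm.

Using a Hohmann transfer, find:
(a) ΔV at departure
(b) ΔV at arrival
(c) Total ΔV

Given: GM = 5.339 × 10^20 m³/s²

Convert to SI: r₁ = 20 Gm = 2e+10 m; r₂ = 120 Gm = 1.2e+11 m.
Transfer semi-major axis: a_t = (r₁ + r₂)/2 = (2e+10 + 1.2e+11)/2 = 7e+10 m.
Circular speeds: v₁ = √(GM/r₁) = 163386 m/s, v₂ = √(GM/r₂) = 66702.1 m/s.
Transfer speeds (vis-viva v² = GM(2/r − 1/a_t)): v₁ᵗ = 213923 m/s, v₂ᵗ = 35653.8 m/s.
(a) ΔV₁ = |v₁ᵗ − v₁| ≈ 5.054e+04 m/s = 50.54 km/s.
(b) ΔV₂ = |v₂ − v₂ᵗ| ≈ 3.105e+04 m/s = 31.05 km/s.
(c) ΔV_total = ΔV₁ + ΔV₂ ≈ 8.158e+04 m/s = 81.58 km/s.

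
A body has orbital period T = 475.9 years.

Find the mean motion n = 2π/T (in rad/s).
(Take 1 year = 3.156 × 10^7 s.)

Convert to SI: T = 475.9 years = 1.50194e+10 s.
n = 2π / T.
n = 2π / 1.50194e+10 s ≈ 4.183e-10 rad/s.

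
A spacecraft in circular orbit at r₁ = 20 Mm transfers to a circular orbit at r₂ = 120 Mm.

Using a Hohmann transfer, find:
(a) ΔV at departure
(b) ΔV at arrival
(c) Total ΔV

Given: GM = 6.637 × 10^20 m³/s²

Convert to SI: r₁ = 20 Mm = 2e+07 m; r₂ = 120 Mm = 1.2e+08 m.
Transfer semi-major axis: a_t = (r₁ + r₂)/2 = (2e+07 + 1.2e+08)/2 = 7e+07 m.
Circular speeds: v₁ = √(GM/r₁) = 5.76064e+06 m/s, v₂ = √(GM/r₂) = 2.35177e+06 m/s.
Transfer speeds (vis-viva v² = GM(2/r − 1/a_t)): v₁ᵗ = 7.54245e+06 m/s, v₂ᵗ = 1.25708e+06 m/s.
(a) ΔV₁ = |v₁ᵗ − v₁| ≈ 1.782e+06 m/s = 1782 km/s.
(b) ΔV₂ = |v₂ − v₂ᵗ| ≈ 1.095e+06 m/s = 1095 km/s.
(c) ΔV_total = ΔV₁ + ΔV₂ ≈ 2.877e+06 m/s = 2877 km/s.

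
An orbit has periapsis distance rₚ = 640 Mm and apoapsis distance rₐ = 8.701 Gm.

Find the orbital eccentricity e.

Convert to SI: rₚ = 640 Mm = 6.4e+08 m; rₐ = 8.701 Gm = 8.701e+09 m.
e = (rₐ − rₚ) / (rₐ + rₚ).
e = (8.701e+09 − 6.4e+08) / (8.701e+09 + 6.4e+08) = 8.061e+09 / 9.341e+09 ≈ 0.863.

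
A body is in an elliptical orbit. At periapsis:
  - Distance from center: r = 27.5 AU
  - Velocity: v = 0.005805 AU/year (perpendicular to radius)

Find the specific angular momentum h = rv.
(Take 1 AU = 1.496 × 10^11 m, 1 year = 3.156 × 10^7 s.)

Convert to SI: r = 27.5 AU = 4.114e+12 m; v = 0.005805 AU/year = 27.5167 m/s.
With v perpendicular to r, h = r · v.
h = 4.114e+12 · 27.5167 m²/s ≈ 1.132e+14 m²/s.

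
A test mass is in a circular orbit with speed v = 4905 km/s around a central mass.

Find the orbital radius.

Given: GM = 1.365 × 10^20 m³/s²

Convert to SI: v = 4905 km/s = 4.905e+06 m/s.
For a circular orbit, v² = GM / r, so r = GM / v².
r = 1.365e+20 / (4.905e+06)² m ≈ 5.674e+06 m = 5.674 Mm.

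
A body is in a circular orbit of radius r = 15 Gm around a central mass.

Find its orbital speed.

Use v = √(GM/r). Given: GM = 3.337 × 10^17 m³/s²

Convert to SI: r = 15 Gm = 1.5e+10 m.
For a circular orbit, gravity supplies the centripetal force, so v = √(GM / r).
v = √(3.337e+17 / 1.5e+10) m/s ≈ 4717 m/s = 4.717 km/s.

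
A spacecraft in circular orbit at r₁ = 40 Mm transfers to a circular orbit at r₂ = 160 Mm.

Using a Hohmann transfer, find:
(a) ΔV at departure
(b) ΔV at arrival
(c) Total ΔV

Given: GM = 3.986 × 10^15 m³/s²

Convert to SI: r₁ = 40 Mm = 4e+07 m; r₂ = 160 Mm = 1.6e+08 m.
Transfer semi-major axis: a_t = (r₁ + r₂)/2 = (4e+07 + 1.6e+08)/2 = 1e+08 m.
Circular speeds: v₁ = √(GM/r₁) = 9982.48 m/s, v₂ = √(GM/r₂) = 4991.24 m/s.
Transfer speeds (vis-viva v² = GM(2/r − 1/a_t)): v₁ᵗ = 12627 m/s, v₂ᵗ = 3156.74 m/s.
(a) ΔV₁ = |v₁ᵗ − v₁| ≈ 2644 m/s = 2.644 km/s.
(b) ΔV₂ = |v₂ − v₂ᵗ| ≈ 1835 m/s = 1.835 km/s.
(c) ΔV_total = ΔV₁ + ΔV₂ ≈ 4479 m/s = 4.479 km/s.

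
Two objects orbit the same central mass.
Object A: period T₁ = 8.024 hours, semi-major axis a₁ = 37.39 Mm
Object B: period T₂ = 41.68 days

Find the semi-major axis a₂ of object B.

Convert to SI: T₁ = 8.024 hours = 28886.4 s; a₁ = 37.39 Mm = 3.739e+07 m; T₂ = 41.68 days = 3.60115e+06 s.
Kepler's third law: (T₁/T₂)² = (a₁/a₂)³ ⇒ a₂ = a₁ · (T₂/T₁)^(2/3).
T₂/T₁ = 3.60115e+06 / 28886.4 = 124.666.
a₂ = 3.739e+07 · (124.666)^(2/3) m ≈ 9.331e+08 m = 933.1 Mm.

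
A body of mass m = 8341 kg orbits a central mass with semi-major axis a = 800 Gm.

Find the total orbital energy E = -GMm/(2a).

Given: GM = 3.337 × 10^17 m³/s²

Convert to SI: a = 800 Gm = 8e+11 m.
E = −GMm / (2a).
E = −3.337e+17 · 8341 / (2 · 8e+11) J ≈ -1.74e+09 J = -1.74 GJ.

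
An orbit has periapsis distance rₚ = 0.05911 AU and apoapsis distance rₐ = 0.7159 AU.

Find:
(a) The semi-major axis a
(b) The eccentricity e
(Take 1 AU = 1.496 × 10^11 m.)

Convert to SI: rₚ = 0.05911 AU = 8.84286e+09 m; rₐ = 0.7159 AU = 1.07099e+11 m.
(a) a = (rₚ + rₐ) / 2 = (8.84286e+09 + 1.07099e+11) / 2 ≈ 5.797e+10 m = 0.3875 AU.
(b) e = (rₐ − rₚ) / (rₐ + rₚ) = (1.07099e+11 − 8.84286e+09) / (1.07099e+11 + 8.84286e+09) ≈ 0.8475.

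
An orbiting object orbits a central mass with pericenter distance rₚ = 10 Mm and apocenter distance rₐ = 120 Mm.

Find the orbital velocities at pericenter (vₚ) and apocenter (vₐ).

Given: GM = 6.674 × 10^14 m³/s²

Convert to SI: rₚ = 10 Mm = 1e+07 m; rₐ = 120 Mm = 1.2e+08 m.
Use the vis-viva equation v² = GM(2/r − 1/a) with a = (rₚ + rₐ)/2 = (1e+07 + 1.2e+08)/2 = 6.5e+07 m.
vₚ = √(GM · (2/rₚ − 1/a)) = √(6.674e+14 · (2/1e+07 − 1/6.5e+07)) m/s ≈ 1.11e+04 m/s = 11.1 km/s.
vₐ = √(GM · (2/rₐ − 1/a)) = √(6.674e+14 · (2/1.2e+08 − 1/6.5e+07)) m/s ≈ 925 m/s = 925 m/s.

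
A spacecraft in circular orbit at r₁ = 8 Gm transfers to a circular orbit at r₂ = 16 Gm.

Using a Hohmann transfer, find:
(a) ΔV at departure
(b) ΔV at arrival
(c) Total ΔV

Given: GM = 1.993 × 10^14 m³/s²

Convert to SI: r₁ = 8 Gm = 8e+09 m; r₂ = 16 Gm = 1.6e+10 m.
Transfer semi-major axis: a_t = (r₁ + r₂)/2 = (8e+09 + 1.6e+10)/2 = 1.2e+10 m.
Circular speeds: v₁ = √(GM/r₁) = 157.837 m/s, v₂ = √(GM/r₂) = 111.608 m/s.
Transfer speeds (vis-viva v² = GM(2/r − 1/a_t)): v₁ᵗ = 182.254 m/s, v₂ᵗ = 91.1272 m/s.
(a) ΔV₁ = |v₁ᵗ − v₁| ≈ 24.42 m/s = 24.42 m/s.
(b) ΔV₂ = |v₂ − v₂ᵗ| ≈ 20.48 m/s = 20.48 m/s.
(c) ΔV_total = ΔV₁ + ΔV₂ ≈ 44.9 m/s = 44.9 m/s.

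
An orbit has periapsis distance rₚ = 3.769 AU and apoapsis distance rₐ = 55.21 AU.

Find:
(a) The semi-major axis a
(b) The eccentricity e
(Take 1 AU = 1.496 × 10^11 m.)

Convert to SI: rₚ = 3.769 AU = 5.63842e+11 m; rₐ = 55.21 AU = 8.25942e+12 m.
(a) a = (rₚ + rₐ) / 2 = (5.63842e+11 + 8.25942e+12) / 2 ≈ 4.412e+12 m = 29.49 AU.
(b) e = (rₐ − rₚ) / (rₐ + rₚ) = (8.25942e+12 − 5.63842e+11) / (8.25942e+12 + 5.63842e+11) ≈ 0.8722.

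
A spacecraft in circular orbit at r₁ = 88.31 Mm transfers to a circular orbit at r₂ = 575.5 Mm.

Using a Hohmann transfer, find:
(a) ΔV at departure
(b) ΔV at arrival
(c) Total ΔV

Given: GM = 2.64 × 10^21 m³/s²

Convert to SI: r₁ = 88.31 Mm = 8.831e+07 m; r₂ = 575.5 Mm = 5.755e+08 m.
Transfer semi-major axis: a_t = (r₁ + r₂)/2 = (8.831e+07 + 5.755e+08)/2 = 3.31905e+08 m.
Circular speeds: v₁ = √(GM/r₁) = 5.4676e+06 m/s, v₂ = √(GM/r₂) = 2.1418e+06 m/s.
Transfer speeds (vis-viva v² = GM(2/r − 1/a_t)): v₁ᵗ = 7.19967e+06 m/s, v₂ᵗ = 1.10478e+06 m/s.
(a) ΔV₁ = |v₁ᵗ − v₁| ≈ 1.732e+06 m/s = 1732 km/s.
(b) ΔV₂ = |v₂ − v₂ᵗ| ≈ 1.037e+06 m/s = 1037 km/s.
(c) ΔV_total = ΔV₁ + ΔV₂ ≈ 2.769e+06 m/s = 2769 km/s.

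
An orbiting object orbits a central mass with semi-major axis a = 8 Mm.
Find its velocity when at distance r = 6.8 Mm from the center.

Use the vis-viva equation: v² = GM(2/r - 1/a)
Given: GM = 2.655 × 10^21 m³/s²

Convert to SI: a = 8 Mm = 8e+06 m; r = 6.8 Mm = 6.8e+06 m.
Vis-viva: v = √(GM · (2/r − 1/a)).
2/r − 1/a = 2/6.8e+06 − 1/8e+06 = 1.69118e-07 m⁻¹.
v = √(2.655e+21 · 1.69118e-07) m/s ≈ 2.119e+07 m/s = 2.119e+04 km/s.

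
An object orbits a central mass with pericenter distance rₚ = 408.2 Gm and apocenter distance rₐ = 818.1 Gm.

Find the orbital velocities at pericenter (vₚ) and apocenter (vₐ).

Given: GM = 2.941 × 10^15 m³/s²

Convert to SI: rₚ = 408.2 Gm = 4.082e+11 m; rₐ = 818.1 Gm = 8.181e+11 m.
Use the vis-viva equation v² = GM(2/r − 1/a) with a = (rₚ + rₐ)/2 = (4.082e+11 + 8.181e+11)/2 = 6.1315e+11 m.
vₚ = √(GM · (2/rₚ − 1/a)) = √(2.941e+15 · (2/4.082e+11 − 1/6.1315e+11)) m/s ≈ 98.05 m/s = 98.05 m/s.
vₐ = √(GM · (2/rₐ − 1/a)) = √(2.941e+15 · (2/8.181e+11 − 1/6.1315e+11)) m/s ≈ 48.92 m/s = 48.92 m/s.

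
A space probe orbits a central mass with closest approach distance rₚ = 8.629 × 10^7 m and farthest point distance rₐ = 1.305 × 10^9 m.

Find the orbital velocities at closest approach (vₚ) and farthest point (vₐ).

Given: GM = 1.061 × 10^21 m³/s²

Use the vis-viva equation v² = GM(2/r − 1/a) with a = (rₚ + rₐ)/2 = (8.629e+07 + 1.305e+09)/2 = 6.95645e+08 m.
vₚ = √(GM · (2/rₚ − 1/a)) = √(1.061e+21 · (2/8.629e+07 − 1/6.95645e+08)) m/s ≈ 4.803e+06 m/s = 4803 km/s.
vₐ = √(GM · (2/rₐ − 1/a)) = √(1.061e+21 · (2/1.305e+09 − 1/6.95645e+08)) m/s ≈ 3.176e+05 m/s = 317.6 km/s.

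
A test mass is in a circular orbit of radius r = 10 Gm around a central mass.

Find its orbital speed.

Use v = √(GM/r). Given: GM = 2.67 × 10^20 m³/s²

Convert to SI: r = 10 Gm = 1e+10 m.
For a circular orbit, gravity supplies the centripetal force, so v = √(GM / r).
v = √(2.67e+20 / 1e+10) m/s ≈ 1.634e+05 m/s = 163.4 km/s.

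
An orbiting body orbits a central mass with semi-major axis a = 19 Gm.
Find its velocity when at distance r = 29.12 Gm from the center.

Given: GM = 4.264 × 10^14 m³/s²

Convert to SI: a = 19 Gm = 1.9e+10 m; r = 29.12 Gm = 2.912e+10 m.
Vis-viva: v = √(GM · (2/r − 1/a)).
2/r − 1/a = 2/2.912e+10 − 1/1.9e+10 = 1.60497e-11 m⁻¹.
v = √(4.264e+14 · 1.60497e-11) m/s ≈ 82.73 m/s = 82.73 m/s.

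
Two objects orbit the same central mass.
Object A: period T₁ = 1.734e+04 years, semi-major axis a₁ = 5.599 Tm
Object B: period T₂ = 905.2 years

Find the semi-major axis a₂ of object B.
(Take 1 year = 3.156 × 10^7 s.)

Convert to SI: T₁ = 1.734e+04 years = 5.4725e+11 s; a₁ = 5.599 Tm = 5.599e+12 m; T₂ = 905.2 years = 2.85681e+10 s.
Kepler's third law: (T₁/T₂)² = (a₁/a₂)³ ⇒ a₂ = a₁ · (T₂/T₁)^(2/3).
T₂/T₁ = 2.85681e+10 / 5.4725e+11 = 0.052203.
a₂ = 5.599e+12 · (0.052203)^(2/3) m ≈ 7.821e+11 m = 782.1 Gm.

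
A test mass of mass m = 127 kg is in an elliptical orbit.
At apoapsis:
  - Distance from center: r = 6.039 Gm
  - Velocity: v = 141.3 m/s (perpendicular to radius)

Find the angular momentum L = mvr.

Convert to SI: r = 6.039 Gm = 6.039e+09 m.
Since v is perpendicular to r, L = m · v · r.
L = 127 · 141.3 · 6.039e+09 kg·m²/s ≈ 1.084e+14 kg·m²/s.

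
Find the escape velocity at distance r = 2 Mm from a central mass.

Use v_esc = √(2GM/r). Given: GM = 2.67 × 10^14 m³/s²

Convert to SI: r = 2 Mm = 2e+06 m.
Escape velocity comes from setting total energy to zero: ½v² − GM/r = 0 ⇒ v_esc = √(2GM / r).
v_esc = √(2 · 2.67e+14 / 2e+06) m/s ≈ 1.634e+04 m/s = 16.34 km/s.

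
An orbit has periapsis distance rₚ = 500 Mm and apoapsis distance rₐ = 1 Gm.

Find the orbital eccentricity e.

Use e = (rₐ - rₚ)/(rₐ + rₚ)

Convert to SI: rₚ = 500 Mm = 5e+08 m; rₐ = 1 Gm = 1e+09 m.
e = (rₐ − rₚ) / (rₐ + rₚ).
e = (1e+09 − 5e+08) / (1e+09 + 5e+08) = 5e+08 / 1.5e+09 ≈ 0.3333.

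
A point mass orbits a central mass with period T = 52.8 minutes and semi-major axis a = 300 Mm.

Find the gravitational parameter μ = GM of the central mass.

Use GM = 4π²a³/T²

Convert to SI: T = 52.8 minutes = 3168 s; a = 300 Mm = 3e+08 m.
GM = 4π² · a³ / T².
GM = 4π² · (3e+08)³ / (3168)² m³/s² ≈ 1.062e+20 m³/s² = 1.062 × 10^20 m³/s².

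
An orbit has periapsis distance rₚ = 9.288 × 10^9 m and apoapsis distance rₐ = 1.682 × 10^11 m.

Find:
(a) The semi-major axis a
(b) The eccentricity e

(a) a = (rₚ + rₐ) / 2 = (9.288e+09 + 1.682e+11) / 2 ≈ 8.874e+10 m = 8.874 × 10^10 m.
(b) e = (rₐ − rₚ) / (rₐ + rₚ) = (1.682e+11 − 9.288e+09) / (1.682e+11 + 9.288e+09) ≈ 0.8953.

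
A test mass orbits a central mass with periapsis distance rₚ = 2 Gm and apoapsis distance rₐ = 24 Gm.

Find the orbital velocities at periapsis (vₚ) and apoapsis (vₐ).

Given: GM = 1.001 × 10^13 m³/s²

Convert to SI: rₚ = 2 Gm = 2e+09 m; rₐ = 24 Gm = 2.4e+10 m.
Use the vis-viva equation v² = GM(2/r − 1/a) with a = (rₚ + rₐ)/2 = (2e+09 + 2.4e+10)/2 = 1.3e+10 m.
vₚ = √(GM · (2/rₚ − 1/a)) = √(1.001e+13 · (2/2e+09 − 1/1.3e+10)) m/s ≈ 96.12 m/s = 96.12 m/s.
vₐ = √(GM · (2/rₐ − 1/a)) = √(1.001e+13 · (2/2.4e+10 − 1/1.3e+10)) m/s ≈ 8.01 m/s = 8.01 m/s.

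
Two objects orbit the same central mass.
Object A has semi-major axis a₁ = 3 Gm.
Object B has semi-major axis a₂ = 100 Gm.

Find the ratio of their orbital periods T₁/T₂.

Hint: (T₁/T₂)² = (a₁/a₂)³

Convert to SI: a₁ = 3 Gm = 3e+09 m; a₂ = 100 Gm = 1e+11 m.
From Kepler's third law, (T₁/T₂)² = (a₁/a₂)³, so T₁/T₂ = (a₁/a₂)^(3/2).
a₁/a₂ = 3e+09 / 1e+11 = 0.03.
T₁/T₂ = (0.03)^(3/2) ≈ 0.005196.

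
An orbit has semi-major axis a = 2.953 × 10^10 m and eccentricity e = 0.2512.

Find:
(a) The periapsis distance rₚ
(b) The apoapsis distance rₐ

(a) rₚ = a(1 − e) = 2.953e+10 · (1 − 0.2512) = 2.953e+10 · 0.7488 ≈ 2.211e+10 m = 2.211 × 10^10 m.
(b) rₐ = a(1 + e) = 2.953e+10 · (1 + 0.2512) = 2.953e+10 · 1.2512 ≈ 3.695e+10 m = 3.695 × 10^10 m.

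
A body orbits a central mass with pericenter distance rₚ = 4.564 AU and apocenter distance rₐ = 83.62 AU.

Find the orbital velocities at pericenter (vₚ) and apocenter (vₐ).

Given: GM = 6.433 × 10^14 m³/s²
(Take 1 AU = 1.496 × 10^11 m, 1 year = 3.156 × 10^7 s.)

Convert to SI: rₚ = 4.564 AU = 6.82774e+11 m; rₐ = 83.62 AU = 1.25096e+13 m.
Use the vis-viva equation v² = GM(2/r − 1/a) with a = (rₚ + rₐ)/2 = (6.82774e+11 + 1.25096e+13)/2 = 6.59616e+12 m.
vₚ = √(GM · (2/rₚ − 1/a)) = √(6.433e+14 · (2/6.82774e+11 − 1/6.59616e+12)) m/s ≈ 42.27 m/s = 0.008918 AU/year.
vₐ = √(GM · (2/rₐ − 1/a)) = √(6.433e+14 · (2/1.25096e+13 − 1/6.59616e+12)) m/s ≈ 2.307 m/s = 0.0004867 AU/year.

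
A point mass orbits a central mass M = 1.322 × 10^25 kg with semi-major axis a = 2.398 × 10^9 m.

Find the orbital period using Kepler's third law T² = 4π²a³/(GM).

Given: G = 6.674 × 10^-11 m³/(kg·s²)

GM = G · M = 6.674e-11 · 1.322e+25 = 8.82303e+14 m³/s².
Kepler's third law: T = 2π √(a³ / GM).
Substituting a = 2.398e+09 m and GM = 8.82303e+14 m³/s²:
T = 2π √((2.398e+09)³ / 8.82303e+14) s
T ≈ 2.484e+07 s = 287.5 days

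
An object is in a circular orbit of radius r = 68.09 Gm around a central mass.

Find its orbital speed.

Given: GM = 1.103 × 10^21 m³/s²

Convert to SI: r = 68.09 Gm = 6.809e+10 m.
For a circular orbit, gravity supplies the centripetal force, so v = √(GM / r).
v = √(1.103e+21 / 6.809e+10) m/s ≈ 1.273e+05 m/s = 127.3 km/s.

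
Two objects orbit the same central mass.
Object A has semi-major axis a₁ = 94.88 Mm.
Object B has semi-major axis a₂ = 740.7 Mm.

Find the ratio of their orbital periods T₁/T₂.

Convert to SI: a₁ = 94.88 Mm = 9.488e+07 m; a₂ = 740.7 Mm = 7.407e+08 m.
From Kepler's third law, (T₁/T₂)² = (a₁/a₂)³, so T₁/T₂ = (a₁/a₂)^(3/2).
a₁/a₂ = 9.488e+07 / 7.407e+08 = 0.128095.
T₁/T₂ = (0.128095)^(3/2) ≈ 0.04585.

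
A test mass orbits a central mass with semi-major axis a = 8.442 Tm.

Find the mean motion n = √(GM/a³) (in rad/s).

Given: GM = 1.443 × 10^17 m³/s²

Convert to SI: a = 8.442 Tm = 8.442e+12 m.
n = √(GM / a³).
n = √(1.443e+17 / (8.442e+12)³) rad/s ≈ 1.549e-11 rad/s.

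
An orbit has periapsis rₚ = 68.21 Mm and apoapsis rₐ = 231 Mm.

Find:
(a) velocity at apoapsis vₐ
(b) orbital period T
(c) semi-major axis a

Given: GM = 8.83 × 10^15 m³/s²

Convert to SI: rₚ = 68.21 Mm = 6.821e+07 m; rₐ = 231 Mm = 2.31e+08 m.
(a) With a = (rₚ + rₐ)/2 = 1.49605e+08 m, vₐ = √(GM (2/rₐ − 1/a)) = √(8.83e+15 · (2/2.31e+08 − 1/1.49605e+08)) m/s ≈ 4175 m/s
(b) With a = (rₚ + rₐ)/2 = 1.49605e+08 m, T = 2π √(a³/GM) = 2π √((1.49605e+08)³/8.83e+15) s ≈ 1.224e+05 s
(c) a = (rₚ + rₐ)/2 = (6.821e+07 + 2.31e+08)/2 ≈ 1.496e+08 m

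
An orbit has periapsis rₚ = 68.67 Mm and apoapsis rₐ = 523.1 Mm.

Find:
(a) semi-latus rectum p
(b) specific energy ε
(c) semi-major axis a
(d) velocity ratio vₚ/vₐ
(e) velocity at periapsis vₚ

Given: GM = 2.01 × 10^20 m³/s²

Convert to SI: rₚ = 68.67 Mm = 6.867e+07 m; rₐ = 523.1 Mm = 5.231e+08 m.
(a) From a = (rₚ + rₐ)/2 = 2.95885e+08 m and e = (rₐ − rₚ)/(rₐ + rₚ) = 0.767917, p = a(1 − e²) = 2.95885e+08 · (1 − (0.767917)²) ≈ 1.214e+08 m
(b) With a = (rₚ + rₐ)/2 = 2.95885e+08 m, ε = −GM/(2a) = −2.01e+20/(2 · 2.95885e+08) J/kg ≈ -3.397e+11 J/kg
(c) a = (rₚ + rₐ)/2 = (6.867e+07 + 5.231e+08)/2 ≈ 2.959e+08 m
(d) Conservation of angular momentum (rₚvₚ = rₐvₐ) gives vₚ/vₐ = rₐ/rₚ = 5.231e+08/6.867e+07 ≈ 7.618
(e) With a = (rₚ + rₐ)/2 = 2.95885e+08 m, vₚ = √(GM (2/rₚ − 1/a)) = √(2.01e+20 · (2/6.867e+07 − 1/2.95885e+08)) m/s ≈ 2.275e+06 m/s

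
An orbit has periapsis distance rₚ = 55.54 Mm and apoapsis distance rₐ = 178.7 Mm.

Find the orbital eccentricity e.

Convert to SI: rₚ = 55.54 Mm = 5.554e+07 m; rₐ = 178.7 Mm = 1.787e+08 m.
e = (rₐ − rₚ) / (rₐ + rₚ).
e = (1.787e+08 − 5.554e+07) / (1.787e+08 + 5.554e+07) = 1.2316e+08 / 2.3424e+08 ≈ 0.5258.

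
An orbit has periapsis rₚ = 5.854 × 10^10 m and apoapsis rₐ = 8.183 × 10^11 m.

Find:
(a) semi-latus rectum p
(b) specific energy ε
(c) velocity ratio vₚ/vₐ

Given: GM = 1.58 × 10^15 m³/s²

(a) From a = (rₚ + rₐ)/2 = 4.3842e+11 m and e = (rₐ − rₚ)/(rₐ + rₚ) = 0.866475, p = a(1 − e²) = 4.3842e+11 · (1 − (0.866475)²) ≈ 1.093e+11 m
(b) With a = (rₚ + rₐ)/2 = 4.3842e+11 m, ε = −GM/(2a) = −1.58e+15/(2 · 4.3842e+11) J/kg ≈ -1802 J/kg
(c) Conservation of angular momentum (rₚvₚ = rₐvₐ) gives vₚ/vₐ = rₐ/rₚ = 8.183e+11/5.854e+10 ≈ 13.98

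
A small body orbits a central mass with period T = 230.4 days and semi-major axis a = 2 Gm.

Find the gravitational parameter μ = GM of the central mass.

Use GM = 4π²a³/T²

Convert to SI: T = 230.4 days = 1.99066e+07 s; a = 2 Gm = 2e+09 m.
GM = 4π² · a³ / T².
GM = 4π² · (2e+09)³ / (1.99066e+07)² m³/s² ≈ 7.97e+14 m³/s² = 7.97 × 10^14 m³/s².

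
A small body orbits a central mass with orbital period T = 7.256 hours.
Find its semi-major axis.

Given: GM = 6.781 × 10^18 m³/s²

Convert to SI: T = 7.256 hours = 26121.6 s.
Invert Kepler's third law: a = (GM · T² / (4π²))^(1/3).
Substituting T = 26121.6 s and GM = 6.781e+18 m³/s²:
a = (6.781e+18 · (26121.6)² / (4π²))^(1/3) m
a ≈ 4.894e+08 m = 489.4 Mm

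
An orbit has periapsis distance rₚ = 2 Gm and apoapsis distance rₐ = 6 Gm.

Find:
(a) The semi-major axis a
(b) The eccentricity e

Convert to SI: rₚ = 2 Gm = 2e+09 m; rₐ = 6 Gm = 6e+09 m.
(a) a = (rₚ + rₐ) / 2 = (2e+09 + 6e+09) / 2 ≈ 4e+09 m = 4 Gm.
(b) e = (rₐ − rₚ) / (rₐ + rₚ) = (6e+09 − 2e+09) / (6e+09 + 2e+09) ≈ 0.5.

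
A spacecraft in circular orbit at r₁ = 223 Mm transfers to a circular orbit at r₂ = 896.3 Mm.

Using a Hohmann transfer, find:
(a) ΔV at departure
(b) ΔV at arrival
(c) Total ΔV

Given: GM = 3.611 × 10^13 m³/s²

Convert to SI: r₁ = 223 Mm = 2.23e+08 m; r₂ = 896.3 Mm = 8.963e+08 m.
Transfer semi-major axis: a_t = (r₁ + r₂)/2 = (2.23e+08 + 8.963e+08)/2 = 5.5965e+08 m.
Circular speeds: v₁ = √(GM/r₁) = 402.403 m/s, v₂ = √(GM/r₂) = 200.718 m/s.
Transfer speeds (vis-viva v² = GM(2/r − 1/a_t)): v₁ᵗ = 509.248 m/s, v₂ᵗ = 126.701 m/s.
(a) ΔV₁ = |v₁ᵗ − v₁| ≈ 106.8 m/s = 106.8 m/s.
(b) ΔV₂ = |v₂ − v₂ᵗ| ≈ 74.02 m/s = 74.02 m/s.
(c) ΔV_total = ΔV₁ + ΔV₂ ≈ 180.9 m/s = 180.9 m/s.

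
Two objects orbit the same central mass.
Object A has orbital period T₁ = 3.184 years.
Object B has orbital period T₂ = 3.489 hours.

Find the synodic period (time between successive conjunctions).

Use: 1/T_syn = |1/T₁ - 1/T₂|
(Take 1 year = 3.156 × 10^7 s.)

Convert to SI: T₁ = 3.184 years = 1.00487e+08 s; T₂ = 3.489 hours = 12560.4 s.
T_syn = |T₁ · T₂ / (T₁ − T₂)|.
T_syn = |1.00487e+08 · 12560.4 / (1.00487e+08 − 12560.4)| s ≈ 1.256e+04 s = 3.489 hours.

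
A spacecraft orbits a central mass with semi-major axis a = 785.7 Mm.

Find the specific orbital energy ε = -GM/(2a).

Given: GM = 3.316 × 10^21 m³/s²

Convert to SI: a = 785.7 Mm = 7.857e+08 m.
ε = −GM / (2a).
ε = −3.316e+21 / (2 · 7.857e+08) J/kg ≈ -2.11e+12 J/kg = -2110 GJ/kg.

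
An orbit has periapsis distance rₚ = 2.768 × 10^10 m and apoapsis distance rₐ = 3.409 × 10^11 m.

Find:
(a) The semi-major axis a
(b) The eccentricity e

(a) a = (rₚ + rₐ) / 2 = (2.768e+10 + 3.409e+11) / 2 ≈ 1.843e+11 m = 1.843 × 10^11 m.
(b) e = (rₐ − rₚ) / (rₐ + rₚ) = (3.409e+11 − 2.768e+10) / (3.409e+11 + 2.768e+10) ≈ 0.8498.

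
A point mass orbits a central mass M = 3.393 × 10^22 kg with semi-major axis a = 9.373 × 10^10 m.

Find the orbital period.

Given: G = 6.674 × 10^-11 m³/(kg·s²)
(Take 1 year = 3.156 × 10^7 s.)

GM = G · M = 6.674e-11 · 3.393e+22 = 2.26449e+12 m³/s².
Kepler's third law: T = 2π √(a³ / GM).
Substituting a = 9.373e+10 m and GM = 2.26449e+12 m³/s²:
T = 2π √((9.373e+10)³ / 2.26449e+12) s
T ≈ 1.198e+11 s = 3796 years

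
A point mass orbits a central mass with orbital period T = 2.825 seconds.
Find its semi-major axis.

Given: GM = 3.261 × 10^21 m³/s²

Invert Kepler's third law: a = (GM · T² / (4π²))^(1/3).
Substituting T = 2.825 s and GM = 3.261e+21 m³/s²:
a = (3.261e+21 · (2.825)² / (4π²))^(1/3) m
a ≈ 8.703e+06 m = 8.703 × 10^6 m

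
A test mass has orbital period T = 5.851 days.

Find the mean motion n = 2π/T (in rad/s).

Convert to SI: T = 5.851 days = 505526 s.
n = 2π / T.
n = 2π / 505526 s ≈ 1.243e-05 rad/s.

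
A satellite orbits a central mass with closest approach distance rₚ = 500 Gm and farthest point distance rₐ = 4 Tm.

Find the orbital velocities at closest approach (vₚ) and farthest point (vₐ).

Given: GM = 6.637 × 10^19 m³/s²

Convert to SI: rₚ = 500 Gm = 5e+11 m; rₐ = 4 Tm = 4e+12 m.
Use the vis-viva equation v² = GM(2/r − 1/a) with a = (rₚ + rₐ)/2 = (5e+11 + 4e+12)/2 = 2.25e+12 m.
vₚ = √(GM · (2/rₚ − 1/a)) = √(6.637e+19 · (2/5e+11 − 1/2.25e+12)) m/s ≈ 1.536e+04 m/s = 15.36 km/s.
vₐ = √(GM · (2/rₐ − 1/a)) = √(6.637e+19 · (2/4e+12 − 1/2.25e+12)) m/s ≈ 1920 m/s = 1.92 km/s.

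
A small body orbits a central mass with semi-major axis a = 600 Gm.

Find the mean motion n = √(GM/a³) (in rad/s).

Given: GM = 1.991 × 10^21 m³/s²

Convert to SI: a = 600 Gm = 6e+11 m.
n = √(GM / a³).
n = √(1.991e+21 / (6e+11)³) rad/s ≈ 9.601e-08 rad/s.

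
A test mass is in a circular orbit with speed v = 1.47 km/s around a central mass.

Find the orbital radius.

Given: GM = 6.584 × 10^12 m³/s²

Convert to SI: v = 1.47 km/s = 1470 m/s.
For a circular orbit, v² = GM / r, so r = GM / v².
r = 6.584e+12 / (1470)² m ≈ 3.047e+06 m = 3.047 Mm.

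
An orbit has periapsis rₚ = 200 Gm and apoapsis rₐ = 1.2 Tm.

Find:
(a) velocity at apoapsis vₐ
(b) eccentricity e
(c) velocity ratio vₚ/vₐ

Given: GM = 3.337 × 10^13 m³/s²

Convert to SI: rₚ = 200 Gm = 2e+11 m; rₐ = 1.2 Tm = 1.2e+12 m.
(a) With a = (rₚ + rₐ)/2 = 7e+11 m, vₐ = √(GM (2/rₐ − 1/a)) = √(3.337e+13 · (2/1.2e+12 − 1/7e+11)) m/s ≈ 2.819 m/s
(b) e = (rₐ − rₚ)/(rₐ + rₚ) = (1.2e+12 − 2e+11)/(1.2e+12 + 2e+11) ≈ 0.7143
(c) Conservation of angular momentum (rₚvₚ = rₐvₐ) gives vₚ/vₐ = rₐ/rₚ = 1.2e+12/2e+11 ≈ 6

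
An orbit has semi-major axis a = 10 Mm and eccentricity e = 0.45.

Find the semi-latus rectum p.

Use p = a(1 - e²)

Convert to SI: a = 10 Mm = 1e+07 m.
p = a (1 − e²).
p = 1e+07 · (1 − (0.45)²) = 1e+07 · 0.7975 ≈ 7.975e+06 m = 7.975 Mm.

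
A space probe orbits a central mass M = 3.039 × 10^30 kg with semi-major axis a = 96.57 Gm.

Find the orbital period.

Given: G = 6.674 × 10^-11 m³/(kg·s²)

Convert to SI: a = 96.57 Gm = 9.657e+10 m.
GM = G · M = 6.674e-11 · 3.039e+30 = 2.02823e+20 m³/s².
Kepler's third law: T = 2π √(a³ / GM).
Substituting a = 9.657e+10 m and GM = 2.02823e+20 m³/s²:
T = 2π √((9.657e+10)³ / 2.02823e+20) s
T ≈ 1.324e+07 s = 153.2 days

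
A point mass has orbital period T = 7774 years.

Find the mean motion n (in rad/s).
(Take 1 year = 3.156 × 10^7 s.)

Convert to SI: T = 7774 years = 2.45347e+11 s.
n = 2π / T.
n = 2π / 2.45347e+11 s ≈ 2.561e-11 rad/s.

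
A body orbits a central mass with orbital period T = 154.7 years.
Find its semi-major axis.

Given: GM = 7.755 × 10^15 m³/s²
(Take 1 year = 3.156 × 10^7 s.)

Convert to SI: T = 154.7 years = 4.88233e+09 s.
Invert Kepler's third law: a = (GM · T² / (4π²))^(1/3).
Substituting T = 4.88233e+09 s and GM = 7.755e+15 m³/s²:
a = (7.755e+15 · (4.88233e+09)² / (4π²))^(1/3) m
a ≈ 1.673e+11 m = 167.3 Gm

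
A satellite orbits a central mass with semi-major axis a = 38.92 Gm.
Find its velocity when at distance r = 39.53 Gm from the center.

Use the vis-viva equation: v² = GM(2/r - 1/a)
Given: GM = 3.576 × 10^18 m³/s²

Convert to SI: a = 38.92 Gm = 3.892e+10 m; r = 39.53 Gm = 3.953e+10 m.
Vis-viva: v = √(GM · (2/r − 1/a)).
2/r − 1/a = 2/3.953e+10 − 1/3.892e+10 = 2.49008e-11 m⁻¹.
v = √(3.576e+18 · 2.49008e-11) m/s ≈ 9436 m/s = 9.436 km/s.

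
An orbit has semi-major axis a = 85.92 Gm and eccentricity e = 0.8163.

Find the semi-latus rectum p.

Convert to SI: a = 85.92 Gm = 8.592e+10 m.
p = a (1 − e²).
p = 8.592e+10 · (1 − (0.8163)²) = 8.592e+10 · 0.333654 ≈ 2.867e+10 m = 28.67 Gm.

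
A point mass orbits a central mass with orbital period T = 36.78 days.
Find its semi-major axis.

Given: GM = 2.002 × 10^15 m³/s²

Convert to SI: T = 36.78 days = 3.17779e+06 s.
Invert Kepler's third law: a = (GM · T² / (4π²))^(1/3).
Substituting T = 3.17779e+06 s and GM = 2.002e+15 m³/s²:
a = (2.002e+15 · (3.17779e+06)² / (4π²))^(1/3) m
a ≈ 8.001e+08 m = 800.1 Mm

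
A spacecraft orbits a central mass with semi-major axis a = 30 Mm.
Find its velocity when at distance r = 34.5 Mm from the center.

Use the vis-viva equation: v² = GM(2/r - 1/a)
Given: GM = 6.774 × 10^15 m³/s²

Convert to SI: a = 30 Mm = 3e+07 m; r = 34.5 Mm = 3.45e+07 m.
Vis-viva: v = √(GM · (2/r − 1/a)).
2/r − 1/a = 2/3.45e+07 − 1/3e+07 = 2.46377e-08 m⁻¹.
v = √(6.774e+15 · 2.46377e-08) m/s ≈ 1.292e+04 m/s = 12.92 km/s.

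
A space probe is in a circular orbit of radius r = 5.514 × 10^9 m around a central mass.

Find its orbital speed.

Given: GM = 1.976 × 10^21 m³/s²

For a circular orbit, gravity supplies the centripetal force, so v = √(GM / r).
v = √(1.976e+21 / 5.514e+09) m/s ≈ 5.986e+05 m/s = 598.6 km/s.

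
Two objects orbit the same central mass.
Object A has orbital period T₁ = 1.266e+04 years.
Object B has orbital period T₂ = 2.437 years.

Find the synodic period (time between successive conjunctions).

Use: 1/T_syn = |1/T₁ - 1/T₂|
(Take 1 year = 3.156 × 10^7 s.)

Convert to SI: T₁ = 1.266e+04 years = 3.9955e+11 s; T₂ = 2.437 years = 7.69117e+07 s.
T_syn = |T₁ · T₂ / (T₁ − T₂)|.
T_syn = |3.9955e+11 · 7.69117e+07 / (3.9955e+11 − 7.69117e+07)| s ≈ 7.693e+07 s = 2.437 years.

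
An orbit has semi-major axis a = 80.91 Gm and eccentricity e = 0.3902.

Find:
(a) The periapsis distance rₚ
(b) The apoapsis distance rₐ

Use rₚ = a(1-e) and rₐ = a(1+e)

Convert to SI: a = 80.91 Gm = 8.091e+10 m.
(a) rₚ = a(1 − e) = 8.091e+10 · (1 − 0.3902) = 8.091e+10 · 0.6098 ≈ 4.934e+10 m = 49.34 Gm.
(b) rₐ = a(1 + e) = 8.091e+10 · (1 + 0.3902) = 8.091e+10 · 1.3902 ≈ 1.125e+11 m = 112.5 Gm.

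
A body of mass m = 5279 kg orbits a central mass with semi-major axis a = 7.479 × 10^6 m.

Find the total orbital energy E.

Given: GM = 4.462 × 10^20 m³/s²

E = −GMm / (2a).
E = −4.462e+20 · 5279 / (2 · 7.479e+06) J ≈ -1.575e+17 J = -157.5 PJ.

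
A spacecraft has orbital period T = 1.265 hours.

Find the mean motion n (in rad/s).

Convert to SI: T = 1.265 hours = 4554 s.
n = 2π / T.
n = 2π / 4554 s ≈ 0.00138 rad/s.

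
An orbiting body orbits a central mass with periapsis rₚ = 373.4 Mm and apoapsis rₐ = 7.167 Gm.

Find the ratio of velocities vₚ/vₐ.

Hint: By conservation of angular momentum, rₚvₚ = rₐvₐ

Convert to SI: rₚ = 373.4 Mm = 3.734e+08 m; rₐ = 7.167 Gm = 7.167e+09 m.
Conservation of angular momentum gives rₚvₚ = rₐvₐ, so vₚ/vₐ = rₐ/rₚ.
vₚ/vₐ = 7.167e+09 / 3.734e+08 ≈ 19.19.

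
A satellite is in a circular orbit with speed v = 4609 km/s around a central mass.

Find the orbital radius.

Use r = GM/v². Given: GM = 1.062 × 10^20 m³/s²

Convert to SI: v = 4609 km/s = 4.609e+06 m/s.
For a circular orbit, v² = GM / r, so r = GM / v².
r = 1.062e+20 / (4.609e+06)² m ≈ 4.999e+06 m = 4.999 Mm.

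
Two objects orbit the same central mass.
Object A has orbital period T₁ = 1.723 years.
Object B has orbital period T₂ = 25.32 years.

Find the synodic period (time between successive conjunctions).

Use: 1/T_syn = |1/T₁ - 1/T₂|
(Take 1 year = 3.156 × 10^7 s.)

Convert to SI: T₁ = 1.723 years = 5.43779e+07 s; T₂ = 25.32 years = 7.99099e+08 s.
T_syn = |T₁ · T₂ / (T₁ − T₂)|.
T_syn = |5.43779e+07 · 7.99099e+08 / (5.43779e+07 − 7.99099e+08)| s ≈ 5.835e+07 s = 1.849 years.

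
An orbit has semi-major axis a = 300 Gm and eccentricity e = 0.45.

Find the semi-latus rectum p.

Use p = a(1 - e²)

Convert to SI: a = 300 Gm = 3e+11 m.
p = a (1 − e²).
p = 3e+11 · (1 − (0.45)²) = 3e+11 · 0.7975 ≈ 2.392e+11 m = 239.2 Gm.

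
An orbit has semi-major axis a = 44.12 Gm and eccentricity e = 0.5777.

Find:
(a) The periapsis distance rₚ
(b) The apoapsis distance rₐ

Convert to SI: a = 44.12 Gm = 4.412e+10 m.
(a) rₚ = a(1 − e) = 4.412e+10 · (1 − 0.5777) = 4.412e+10 · 0.4223 ≈ 1.863e+10 m = 18.63 Gm.
(b) rₐ = a(1 + e) = 4.412e+10 · (1 + 0.5777) = 4.412e+10 · 1.5777 ≈ 6.961e+10 m = 69.61 Gm.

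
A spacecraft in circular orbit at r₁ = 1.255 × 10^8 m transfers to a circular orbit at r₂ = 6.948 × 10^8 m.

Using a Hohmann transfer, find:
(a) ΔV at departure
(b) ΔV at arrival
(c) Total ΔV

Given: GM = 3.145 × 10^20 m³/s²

Transfer semi-major axis: a_t = (r₁ + r₂)/2 = (1.255e+08 + 6.948e+08)/2 = 4.1015e+08 m.
Circular speeds: v₁ = √(GM/r₁) = 1.58303e+06 m/s, v₂ = √(GM/r₂) = 672791 m/s.
Transfer speeds (vis-viva v² = GM(2/r − 1/a_t)): v₁ᵗ = 2.06038e+06 m/s, v₂ᵗ = 372161 m/s.
(a) ΔV₁ = |v₁ᵗ − v₁| ≈ 4.774e+05 m/s = 477.4 km/s.
(b) ΔV₂ = |v₂ − v₂ᵗ| ≈ 3.006e+05 m/s = 300.6 km/s.
(c) ΔV_total = ΔV₁ + ΔV₂ ≈ 7.78e+05 m/s = 778 km/s.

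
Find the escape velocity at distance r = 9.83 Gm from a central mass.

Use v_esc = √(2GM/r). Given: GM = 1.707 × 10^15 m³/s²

Convert to SI: r = 9.83 Gm = 9.83e+09 m.
Escape velocity comes from setting total energy to zero: ½v² − GM/r = 0 ⇒ v_esc = √(2GM / r).
v_esc = √(2 · 1.707e+15 / 9.83e+09) m/s ≈ 589.3 m/s = 589.3 m/s.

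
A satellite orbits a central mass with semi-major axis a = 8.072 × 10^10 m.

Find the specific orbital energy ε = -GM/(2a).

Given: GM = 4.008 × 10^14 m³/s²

ε = −GM / (2a).
ε = −4.008e+14 / (2 · 8.072e+10) J/kg ≈ -2483 J/kg = -2.483 kJ/kg.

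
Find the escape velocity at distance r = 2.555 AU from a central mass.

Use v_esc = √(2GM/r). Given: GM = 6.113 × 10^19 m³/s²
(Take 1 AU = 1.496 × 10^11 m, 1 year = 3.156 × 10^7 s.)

Convert to SI: r = 2.555 AU = 3.82228e+11 m.
Escape velocity comes from setting total energy to zero: ½v² − GM/r = 0 ⇒ v_esc = √(2GM / r).
v_esc = √(2 · 6.113e+19 / 3.82228e+11) m/s ≈ 1.788e+04 m/s = 3.773 AU/year.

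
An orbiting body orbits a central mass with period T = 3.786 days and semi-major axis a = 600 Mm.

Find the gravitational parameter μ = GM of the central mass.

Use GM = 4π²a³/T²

Convert to SI: T = 3.786 days = 327110 s; a = 600 Mm = 6e+08 m.
GM = 4π² · a³ / T².
GM = 4π² · (6e+08)³ / (327110)² m³/s² ≈ 7.969e+16 m³/s² = 7.969 × 10^16 m³/s².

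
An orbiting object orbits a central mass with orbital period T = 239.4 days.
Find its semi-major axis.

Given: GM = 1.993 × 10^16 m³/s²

Convert to SI: T = 239.4 days = 2.06842e+07 s.
Invert Kepler's third law: a = (GM · T² / (4π²))^(1/3).
Substituting T = 2.06842e+07 s and GM = 1.993e+16 m³/s²:
a = (1.993e+16 · (2.06842e+07)² / (4π²))^(1/3) m
a ≈ 6e+09 m = 6 Gm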